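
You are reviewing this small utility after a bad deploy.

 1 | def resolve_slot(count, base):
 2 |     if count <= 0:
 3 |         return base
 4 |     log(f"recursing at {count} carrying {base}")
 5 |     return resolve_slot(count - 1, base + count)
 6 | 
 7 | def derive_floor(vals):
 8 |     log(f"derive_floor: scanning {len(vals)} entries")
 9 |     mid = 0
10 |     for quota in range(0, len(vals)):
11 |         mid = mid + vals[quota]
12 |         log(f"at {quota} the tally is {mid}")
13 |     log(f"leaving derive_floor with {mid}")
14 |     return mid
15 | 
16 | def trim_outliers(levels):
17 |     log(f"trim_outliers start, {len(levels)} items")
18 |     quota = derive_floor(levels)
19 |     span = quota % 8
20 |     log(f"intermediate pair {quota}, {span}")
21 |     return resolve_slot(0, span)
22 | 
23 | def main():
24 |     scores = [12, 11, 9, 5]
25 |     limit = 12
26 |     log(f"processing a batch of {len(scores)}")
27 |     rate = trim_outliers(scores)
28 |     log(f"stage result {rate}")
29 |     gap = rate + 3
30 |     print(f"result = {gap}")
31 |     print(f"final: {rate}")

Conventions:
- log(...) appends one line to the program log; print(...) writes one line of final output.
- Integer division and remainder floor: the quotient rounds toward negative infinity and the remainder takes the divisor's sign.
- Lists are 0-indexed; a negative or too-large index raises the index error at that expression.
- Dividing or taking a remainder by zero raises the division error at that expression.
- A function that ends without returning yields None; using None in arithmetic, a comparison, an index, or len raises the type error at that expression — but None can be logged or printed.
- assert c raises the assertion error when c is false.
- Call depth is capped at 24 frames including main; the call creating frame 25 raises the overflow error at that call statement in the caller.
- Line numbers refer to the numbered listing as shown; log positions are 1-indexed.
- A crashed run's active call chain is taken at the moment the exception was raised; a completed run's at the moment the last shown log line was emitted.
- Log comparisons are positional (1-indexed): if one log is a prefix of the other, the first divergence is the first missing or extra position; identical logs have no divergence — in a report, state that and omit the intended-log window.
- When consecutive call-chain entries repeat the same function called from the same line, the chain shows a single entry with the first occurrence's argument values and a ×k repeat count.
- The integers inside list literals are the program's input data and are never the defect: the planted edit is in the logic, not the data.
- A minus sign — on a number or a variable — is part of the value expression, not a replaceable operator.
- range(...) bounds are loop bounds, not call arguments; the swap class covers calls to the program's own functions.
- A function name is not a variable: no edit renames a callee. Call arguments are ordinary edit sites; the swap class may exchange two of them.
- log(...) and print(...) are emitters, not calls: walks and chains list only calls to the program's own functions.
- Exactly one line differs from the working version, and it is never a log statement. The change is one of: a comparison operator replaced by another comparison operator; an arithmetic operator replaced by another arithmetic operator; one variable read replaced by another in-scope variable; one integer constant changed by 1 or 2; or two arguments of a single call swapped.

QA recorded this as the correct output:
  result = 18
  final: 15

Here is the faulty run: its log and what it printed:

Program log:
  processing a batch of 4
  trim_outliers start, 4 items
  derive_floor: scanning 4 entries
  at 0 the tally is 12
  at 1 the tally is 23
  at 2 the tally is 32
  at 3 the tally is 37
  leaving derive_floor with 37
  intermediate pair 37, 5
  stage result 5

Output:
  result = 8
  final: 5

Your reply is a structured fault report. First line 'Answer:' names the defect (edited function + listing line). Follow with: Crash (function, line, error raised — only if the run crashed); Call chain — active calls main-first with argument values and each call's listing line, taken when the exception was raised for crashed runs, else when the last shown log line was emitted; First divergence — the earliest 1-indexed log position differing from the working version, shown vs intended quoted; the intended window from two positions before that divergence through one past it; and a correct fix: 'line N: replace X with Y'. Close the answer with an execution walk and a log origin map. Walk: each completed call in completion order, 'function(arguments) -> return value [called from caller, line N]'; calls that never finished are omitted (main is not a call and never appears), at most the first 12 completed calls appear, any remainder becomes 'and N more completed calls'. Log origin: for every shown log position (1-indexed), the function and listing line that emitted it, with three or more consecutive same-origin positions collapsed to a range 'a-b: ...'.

Answer: the defect is in trim_outliers at line 21.
Key fact: At log position 10 the runs split — shown 'stage result 5', but the working version logs 'recursing at 5 carrying 0'.
Call chain: main.
First divergence: at position 10 the run shows 'stage result 5' where the working version logs 'recursing at 5 carrying 0'.
Intended log window:
  8: leaving derive_floor with 37
  9: intermediate pair 37, 5
  10: recursing at 5 carrying 0
  11: recursing at 4 carrying 5
Execution walk:
  derive_floor([12, 11, 9, 5]) -> 37  [called from trim_outliers, line 18]
  resolve_slot(0, 5) -> 5  [called from trim_outliers, line 21]
  trim_outliers([12, 11, 9, 5]) -> 5  [called from main, line 27]
Log line origins:
  1 — main, line 26
  2 — trim_outliers, line 17
  3 — derive_floor, line 8
  4-7 — derive_floor, line 12
  8 — derive_floor, line 13
  9 — trim_outliers, line 20
  10 — main, line 28
A correct fix: line 21: replace `resolve_slot(0, span)` with `resolve_slot(span, 0)`.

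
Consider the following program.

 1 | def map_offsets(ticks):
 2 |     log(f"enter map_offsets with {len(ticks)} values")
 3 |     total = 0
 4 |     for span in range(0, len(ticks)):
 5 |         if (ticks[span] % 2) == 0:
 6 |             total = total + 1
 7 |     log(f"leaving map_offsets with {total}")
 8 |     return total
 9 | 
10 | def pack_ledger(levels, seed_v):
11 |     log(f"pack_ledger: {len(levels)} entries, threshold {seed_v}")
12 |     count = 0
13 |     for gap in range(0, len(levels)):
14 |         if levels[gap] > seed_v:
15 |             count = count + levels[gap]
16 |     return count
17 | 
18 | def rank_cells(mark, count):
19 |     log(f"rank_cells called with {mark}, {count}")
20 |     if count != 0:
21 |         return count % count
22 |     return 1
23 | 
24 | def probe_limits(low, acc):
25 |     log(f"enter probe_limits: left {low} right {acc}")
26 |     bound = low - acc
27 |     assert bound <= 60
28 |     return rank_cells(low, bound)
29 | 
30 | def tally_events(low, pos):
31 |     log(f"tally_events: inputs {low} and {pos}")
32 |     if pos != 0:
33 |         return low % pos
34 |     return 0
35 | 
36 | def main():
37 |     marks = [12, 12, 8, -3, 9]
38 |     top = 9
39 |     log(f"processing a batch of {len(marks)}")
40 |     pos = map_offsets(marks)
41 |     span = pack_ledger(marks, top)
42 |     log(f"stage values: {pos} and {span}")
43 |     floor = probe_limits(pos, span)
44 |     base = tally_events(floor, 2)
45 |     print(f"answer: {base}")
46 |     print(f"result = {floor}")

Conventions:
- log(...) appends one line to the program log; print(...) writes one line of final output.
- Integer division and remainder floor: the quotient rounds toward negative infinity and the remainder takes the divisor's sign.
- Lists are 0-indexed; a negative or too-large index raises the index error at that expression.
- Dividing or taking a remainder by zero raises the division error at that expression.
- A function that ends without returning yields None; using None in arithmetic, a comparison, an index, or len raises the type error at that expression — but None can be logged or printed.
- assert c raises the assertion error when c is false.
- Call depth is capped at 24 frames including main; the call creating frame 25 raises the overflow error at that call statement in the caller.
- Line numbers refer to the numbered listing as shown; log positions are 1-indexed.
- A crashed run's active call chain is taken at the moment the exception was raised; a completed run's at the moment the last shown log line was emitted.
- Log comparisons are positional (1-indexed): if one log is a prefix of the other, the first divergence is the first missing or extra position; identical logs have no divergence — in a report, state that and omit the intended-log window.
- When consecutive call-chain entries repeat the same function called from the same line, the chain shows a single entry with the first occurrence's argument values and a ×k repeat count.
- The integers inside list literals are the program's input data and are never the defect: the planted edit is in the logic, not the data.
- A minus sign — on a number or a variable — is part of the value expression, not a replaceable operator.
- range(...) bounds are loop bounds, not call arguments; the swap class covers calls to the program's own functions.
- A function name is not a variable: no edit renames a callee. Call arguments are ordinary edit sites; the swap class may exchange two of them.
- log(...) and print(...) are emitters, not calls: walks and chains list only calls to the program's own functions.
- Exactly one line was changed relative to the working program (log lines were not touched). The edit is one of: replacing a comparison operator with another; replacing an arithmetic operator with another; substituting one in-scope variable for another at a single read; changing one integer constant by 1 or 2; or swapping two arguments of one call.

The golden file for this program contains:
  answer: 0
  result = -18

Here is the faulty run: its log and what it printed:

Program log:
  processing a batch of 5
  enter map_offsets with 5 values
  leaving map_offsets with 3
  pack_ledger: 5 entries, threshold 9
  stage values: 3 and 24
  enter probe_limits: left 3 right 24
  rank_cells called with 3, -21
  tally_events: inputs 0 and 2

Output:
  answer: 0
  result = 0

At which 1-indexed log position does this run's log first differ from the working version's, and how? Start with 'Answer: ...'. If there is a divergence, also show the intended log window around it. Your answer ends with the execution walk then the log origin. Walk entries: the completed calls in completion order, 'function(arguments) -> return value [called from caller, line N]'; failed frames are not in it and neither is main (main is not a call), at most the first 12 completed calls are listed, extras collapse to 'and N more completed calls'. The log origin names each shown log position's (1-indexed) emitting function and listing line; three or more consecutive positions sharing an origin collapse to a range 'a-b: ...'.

Answer: position 8 — the shown line 'tally_events: inputs 0 and 2' should read 'tally_events: inputs -18 and 2'.
Intended log window:
  6: enter probe_limits: left 3 right 24
  7: rank_cells called with 3, -21
  8: tally_events: inputs -18 and 2
Execution walk:
  map_offsets([12, 12, 8, -3, 9]) -> 3  [called from main, line 40]
  pack_ledger([12, 12, 8, -3, 9], 9) -> 24  [called from main, line 41]
  rank_cells(3, -21) -> 0  [called from probe_limits, line 28]
  probe_limits(3, 24) -> 0  [called from main, line 43]
  tally_events(0, 2) -> 0  [called from main, line 44]
Log line origins:
  1: emitted by main (line 39)
  2: emitted by map_offsets (line 2)
  3: emitted by map_offsets (line 7)
  4: emitted by pack_ledger (line 11)
  5: emitted by main (line 42)
  6: emitted by probe_limits (line 25)
  7: emitted by rank_cells (line 19)
  8: emitted by tally_events (line 31)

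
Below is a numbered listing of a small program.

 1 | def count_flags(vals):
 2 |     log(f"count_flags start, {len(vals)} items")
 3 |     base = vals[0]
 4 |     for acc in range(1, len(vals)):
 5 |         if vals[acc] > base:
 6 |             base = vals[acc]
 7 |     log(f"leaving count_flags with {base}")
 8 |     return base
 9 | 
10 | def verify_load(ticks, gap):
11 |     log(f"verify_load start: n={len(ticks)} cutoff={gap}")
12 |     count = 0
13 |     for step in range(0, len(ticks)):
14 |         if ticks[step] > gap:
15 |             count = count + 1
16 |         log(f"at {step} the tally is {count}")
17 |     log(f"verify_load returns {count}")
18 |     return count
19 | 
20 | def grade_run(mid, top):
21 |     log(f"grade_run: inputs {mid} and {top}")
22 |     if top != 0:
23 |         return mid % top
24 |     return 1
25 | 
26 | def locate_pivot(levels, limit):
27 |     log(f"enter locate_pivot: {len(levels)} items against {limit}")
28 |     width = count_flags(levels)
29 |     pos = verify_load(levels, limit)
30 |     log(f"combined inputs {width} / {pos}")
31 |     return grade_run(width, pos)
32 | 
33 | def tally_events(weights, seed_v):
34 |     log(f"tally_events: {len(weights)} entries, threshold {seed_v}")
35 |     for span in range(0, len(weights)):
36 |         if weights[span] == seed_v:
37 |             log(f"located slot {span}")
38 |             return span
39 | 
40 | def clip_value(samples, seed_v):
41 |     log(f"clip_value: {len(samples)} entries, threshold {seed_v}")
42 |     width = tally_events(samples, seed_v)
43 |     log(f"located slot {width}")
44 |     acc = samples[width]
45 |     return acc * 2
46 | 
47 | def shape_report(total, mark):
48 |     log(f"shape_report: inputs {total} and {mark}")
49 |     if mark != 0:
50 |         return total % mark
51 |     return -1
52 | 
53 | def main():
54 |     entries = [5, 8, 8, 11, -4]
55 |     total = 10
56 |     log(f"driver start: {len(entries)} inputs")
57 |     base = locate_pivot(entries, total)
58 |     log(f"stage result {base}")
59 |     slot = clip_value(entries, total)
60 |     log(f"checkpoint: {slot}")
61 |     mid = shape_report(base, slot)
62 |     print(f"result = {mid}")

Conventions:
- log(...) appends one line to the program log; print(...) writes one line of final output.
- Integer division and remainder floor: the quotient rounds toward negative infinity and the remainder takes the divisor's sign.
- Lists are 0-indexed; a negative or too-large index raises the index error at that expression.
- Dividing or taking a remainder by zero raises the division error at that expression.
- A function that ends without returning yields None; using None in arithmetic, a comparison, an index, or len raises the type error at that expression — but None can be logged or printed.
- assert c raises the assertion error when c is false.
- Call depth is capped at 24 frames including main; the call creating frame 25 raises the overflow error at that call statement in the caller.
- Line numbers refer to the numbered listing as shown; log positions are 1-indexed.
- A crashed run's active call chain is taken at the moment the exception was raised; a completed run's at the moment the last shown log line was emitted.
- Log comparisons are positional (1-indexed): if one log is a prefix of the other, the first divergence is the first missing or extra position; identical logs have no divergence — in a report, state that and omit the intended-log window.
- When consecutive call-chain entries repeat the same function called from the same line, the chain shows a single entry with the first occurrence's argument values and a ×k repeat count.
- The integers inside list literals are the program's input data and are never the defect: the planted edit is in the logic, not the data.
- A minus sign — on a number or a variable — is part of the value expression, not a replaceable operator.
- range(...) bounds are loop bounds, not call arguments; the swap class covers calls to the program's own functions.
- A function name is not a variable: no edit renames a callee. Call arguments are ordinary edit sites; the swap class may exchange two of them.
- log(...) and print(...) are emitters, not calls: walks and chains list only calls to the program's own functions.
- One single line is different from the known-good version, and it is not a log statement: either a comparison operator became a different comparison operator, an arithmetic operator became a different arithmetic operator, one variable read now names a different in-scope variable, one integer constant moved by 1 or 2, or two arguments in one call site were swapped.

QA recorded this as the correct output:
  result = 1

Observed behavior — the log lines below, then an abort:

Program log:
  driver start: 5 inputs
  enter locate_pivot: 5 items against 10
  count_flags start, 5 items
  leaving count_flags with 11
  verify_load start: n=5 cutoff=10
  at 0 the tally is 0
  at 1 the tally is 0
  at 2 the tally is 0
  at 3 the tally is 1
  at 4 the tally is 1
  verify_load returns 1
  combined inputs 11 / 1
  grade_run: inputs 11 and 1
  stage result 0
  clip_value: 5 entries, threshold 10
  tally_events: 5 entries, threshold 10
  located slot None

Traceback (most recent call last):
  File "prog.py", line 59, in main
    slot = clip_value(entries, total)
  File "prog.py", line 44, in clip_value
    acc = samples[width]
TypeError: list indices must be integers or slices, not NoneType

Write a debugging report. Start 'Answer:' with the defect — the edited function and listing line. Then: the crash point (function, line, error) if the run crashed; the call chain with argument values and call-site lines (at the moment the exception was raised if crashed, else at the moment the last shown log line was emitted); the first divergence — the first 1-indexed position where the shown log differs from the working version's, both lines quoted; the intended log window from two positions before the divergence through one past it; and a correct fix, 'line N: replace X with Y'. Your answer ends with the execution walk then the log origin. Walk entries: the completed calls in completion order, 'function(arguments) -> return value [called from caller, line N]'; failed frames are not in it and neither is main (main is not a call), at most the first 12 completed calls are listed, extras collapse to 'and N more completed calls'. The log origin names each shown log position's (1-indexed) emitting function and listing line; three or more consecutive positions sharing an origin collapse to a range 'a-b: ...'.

Answer: the defect is in main at line 55.
Core observation: Position 2 is the first bad log line: 'enter locate_pivot: 5 items against 10' should read 'enter locate_pivot: 5 items against 11'.
Crash: clip_value, line 44, TypeError.
Call chain: main -> clip_value([5, 8, 8, 11, -4], 10) (called at line 59).
First divergence: position 2; shown 'enter locate_pivot: 5 items against 10' vs intended 'enter locate_pivot: 5 items against 11'.
Intended log window:
  1: driver start: 5 inputs
  2: enter locate_pivot: 5 items against 11
  3: count_flags start, 5 items
Execution walk:
  count_flags([5, 8, 8, 11, -4]) -> 11  [called from locate_pivot, line 28]
  verify_load([5, 8, 8, 11, -4], 10) -> 1  [called from locate_pivot, line 29]
  grade_run(11, 1) -> 0  [called from locate_pivot, line 31]
  locate_pivot([5, 8, 8, 11, -4], 10) -> 0  [called from main, line 57]
  tally_events([5, 8, 8, 11, -4], 10) -> None  [called from clip_value, line 42]
Log line origins:
  1: logged in main at line 56
  2: logged in locate_pivot at line 27
  3: logged in count_flags at line 2
  4: logged in count_flags at line 7
  5: logged in verify_load at line 11
  6-10: logged in verify_load at line 16
  11: logged in verify_load at line 17
  12: logged in locate_pivot at line 30
  13: logged in grade_run at line 21
  14: logged in main at line 58
  15: logged in clip_value at line 41
  16: logged in tally_events at line 34
  17: logged in clip_value at line 43
A correct fix: line 55: replace `10` with `11`.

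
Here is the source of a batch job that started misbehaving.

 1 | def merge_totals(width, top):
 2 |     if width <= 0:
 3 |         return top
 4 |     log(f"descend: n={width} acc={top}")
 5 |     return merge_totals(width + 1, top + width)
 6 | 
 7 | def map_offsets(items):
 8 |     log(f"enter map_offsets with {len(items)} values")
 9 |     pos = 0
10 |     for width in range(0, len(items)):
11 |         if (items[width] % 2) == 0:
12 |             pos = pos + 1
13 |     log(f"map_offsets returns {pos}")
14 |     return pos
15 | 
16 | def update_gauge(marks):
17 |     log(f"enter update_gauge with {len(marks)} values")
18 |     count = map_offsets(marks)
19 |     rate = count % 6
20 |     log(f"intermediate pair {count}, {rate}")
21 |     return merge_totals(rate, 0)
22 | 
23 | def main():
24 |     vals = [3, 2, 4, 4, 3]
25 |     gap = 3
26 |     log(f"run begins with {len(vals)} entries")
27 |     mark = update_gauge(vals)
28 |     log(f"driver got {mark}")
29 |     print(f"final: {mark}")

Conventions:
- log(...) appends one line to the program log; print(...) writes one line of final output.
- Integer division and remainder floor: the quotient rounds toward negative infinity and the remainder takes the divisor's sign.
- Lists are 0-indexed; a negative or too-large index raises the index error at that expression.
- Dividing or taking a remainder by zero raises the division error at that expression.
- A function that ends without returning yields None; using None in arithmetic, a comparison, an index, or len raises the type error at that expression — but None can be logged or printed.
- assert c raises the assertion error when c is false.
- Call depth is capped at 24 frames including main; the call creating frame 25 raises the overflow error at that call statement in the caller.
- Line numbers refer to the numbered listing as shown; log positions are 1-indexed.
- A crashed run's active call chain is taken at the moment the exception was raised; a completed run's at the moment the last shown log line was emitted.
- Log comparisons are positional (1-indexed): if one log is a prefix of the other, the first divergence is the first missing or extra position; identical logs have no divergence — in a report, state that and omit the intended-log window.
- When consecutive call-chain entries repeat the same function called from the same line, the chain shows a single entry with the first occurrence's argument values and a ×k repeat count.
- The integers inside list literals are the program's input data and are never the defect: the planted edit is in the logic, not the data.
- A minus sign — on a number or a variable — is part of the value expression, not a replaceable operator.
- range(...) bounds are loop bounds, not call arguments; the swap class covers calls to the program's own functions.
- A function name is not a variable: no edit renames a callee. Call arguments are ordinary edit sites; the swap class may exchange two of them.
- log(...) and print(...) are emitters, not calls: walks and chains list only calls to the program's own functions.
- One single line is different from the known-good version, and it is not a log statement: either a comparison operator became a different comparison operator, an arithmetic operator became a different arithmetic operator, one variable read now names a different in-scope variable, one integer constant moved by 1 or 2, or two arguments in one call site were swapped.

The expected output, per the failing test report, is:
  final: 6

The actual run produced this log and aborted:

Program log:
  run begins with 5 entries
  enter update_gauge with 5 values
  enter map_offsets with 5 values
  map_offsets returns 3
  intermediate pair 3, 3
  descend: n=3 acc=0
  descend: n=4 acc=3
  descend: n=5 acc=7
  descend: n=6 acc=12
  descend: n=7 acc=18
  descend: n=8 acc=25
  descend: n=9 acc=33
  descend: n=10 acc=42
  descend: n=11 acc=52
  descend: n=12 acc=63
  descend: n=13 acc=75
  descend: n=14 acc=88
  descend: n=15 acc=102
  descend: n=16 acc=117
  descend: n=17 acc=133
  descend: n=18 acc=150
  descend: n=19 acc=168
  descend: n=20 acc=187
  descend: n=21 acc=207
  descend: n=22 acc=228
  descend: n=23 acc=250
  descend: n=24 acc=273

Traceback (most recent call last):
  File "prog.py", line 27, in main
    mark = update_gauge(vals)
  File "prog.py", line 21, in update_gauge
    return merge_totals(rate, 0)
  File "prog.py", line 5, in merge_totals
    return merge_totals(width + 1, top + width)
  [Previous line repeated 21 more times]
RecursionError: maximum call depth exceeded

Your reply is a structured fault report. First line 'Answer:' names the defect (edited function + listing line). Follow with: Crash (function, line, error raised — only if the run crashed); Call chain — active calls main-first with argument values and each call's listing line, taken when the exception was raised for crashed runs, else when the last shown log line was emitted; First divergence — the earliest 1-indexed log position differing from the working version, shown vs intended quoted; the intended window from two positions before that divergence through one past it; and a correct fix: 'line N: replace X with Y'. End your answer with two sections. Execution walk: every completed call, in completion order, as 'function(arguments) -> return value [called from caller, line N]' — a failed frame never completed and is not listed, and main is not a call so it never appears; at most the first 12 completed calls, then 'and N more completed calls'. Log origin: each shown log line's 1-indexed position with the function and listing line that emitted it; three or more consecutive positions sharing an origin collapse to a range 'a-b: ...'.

Answer: the defect is in merge_totals at line 5.
Key observation: The earliest visible damage is log position 7 — 'descend: n=4 acc=3' rather than the intended 'descend: n=2 acc=3'.
Crash: merge_totals, line 5, RecursionError.
Call chain: main -> update_gauge([3, 2, 4, 4, 3]) (called at line 27) -> merge_totals(3, 0) (called at line 21) -> merge_totals(4, 3) (called at line 5) ×21.
First divergence: position 7 — shown 'descend: n=4 acc=3', intended 'descend: n=2 acc=3'.
Intended log window:
  5: intermediate pair 3, 3
  6: descend: n=3 acc=0
  7: descend: n=2 acc=3
  8: descend: n=1 acc=5
Execution walk:
  map_offsets([3, 2, 4, 4, 3]) -> 3  [called from update_gauge, line 18]
Origin of each log line:
  1: from main, line 26
  2: from update_gauge, line 17
  3: from map_offsets, line 8
  4: from map_offsets, line 13
  5: from update_gauge, line 20
  6-27: from merge_totals, line 4
A correct fix: line 5: replace `width + 1` with `width - 1`.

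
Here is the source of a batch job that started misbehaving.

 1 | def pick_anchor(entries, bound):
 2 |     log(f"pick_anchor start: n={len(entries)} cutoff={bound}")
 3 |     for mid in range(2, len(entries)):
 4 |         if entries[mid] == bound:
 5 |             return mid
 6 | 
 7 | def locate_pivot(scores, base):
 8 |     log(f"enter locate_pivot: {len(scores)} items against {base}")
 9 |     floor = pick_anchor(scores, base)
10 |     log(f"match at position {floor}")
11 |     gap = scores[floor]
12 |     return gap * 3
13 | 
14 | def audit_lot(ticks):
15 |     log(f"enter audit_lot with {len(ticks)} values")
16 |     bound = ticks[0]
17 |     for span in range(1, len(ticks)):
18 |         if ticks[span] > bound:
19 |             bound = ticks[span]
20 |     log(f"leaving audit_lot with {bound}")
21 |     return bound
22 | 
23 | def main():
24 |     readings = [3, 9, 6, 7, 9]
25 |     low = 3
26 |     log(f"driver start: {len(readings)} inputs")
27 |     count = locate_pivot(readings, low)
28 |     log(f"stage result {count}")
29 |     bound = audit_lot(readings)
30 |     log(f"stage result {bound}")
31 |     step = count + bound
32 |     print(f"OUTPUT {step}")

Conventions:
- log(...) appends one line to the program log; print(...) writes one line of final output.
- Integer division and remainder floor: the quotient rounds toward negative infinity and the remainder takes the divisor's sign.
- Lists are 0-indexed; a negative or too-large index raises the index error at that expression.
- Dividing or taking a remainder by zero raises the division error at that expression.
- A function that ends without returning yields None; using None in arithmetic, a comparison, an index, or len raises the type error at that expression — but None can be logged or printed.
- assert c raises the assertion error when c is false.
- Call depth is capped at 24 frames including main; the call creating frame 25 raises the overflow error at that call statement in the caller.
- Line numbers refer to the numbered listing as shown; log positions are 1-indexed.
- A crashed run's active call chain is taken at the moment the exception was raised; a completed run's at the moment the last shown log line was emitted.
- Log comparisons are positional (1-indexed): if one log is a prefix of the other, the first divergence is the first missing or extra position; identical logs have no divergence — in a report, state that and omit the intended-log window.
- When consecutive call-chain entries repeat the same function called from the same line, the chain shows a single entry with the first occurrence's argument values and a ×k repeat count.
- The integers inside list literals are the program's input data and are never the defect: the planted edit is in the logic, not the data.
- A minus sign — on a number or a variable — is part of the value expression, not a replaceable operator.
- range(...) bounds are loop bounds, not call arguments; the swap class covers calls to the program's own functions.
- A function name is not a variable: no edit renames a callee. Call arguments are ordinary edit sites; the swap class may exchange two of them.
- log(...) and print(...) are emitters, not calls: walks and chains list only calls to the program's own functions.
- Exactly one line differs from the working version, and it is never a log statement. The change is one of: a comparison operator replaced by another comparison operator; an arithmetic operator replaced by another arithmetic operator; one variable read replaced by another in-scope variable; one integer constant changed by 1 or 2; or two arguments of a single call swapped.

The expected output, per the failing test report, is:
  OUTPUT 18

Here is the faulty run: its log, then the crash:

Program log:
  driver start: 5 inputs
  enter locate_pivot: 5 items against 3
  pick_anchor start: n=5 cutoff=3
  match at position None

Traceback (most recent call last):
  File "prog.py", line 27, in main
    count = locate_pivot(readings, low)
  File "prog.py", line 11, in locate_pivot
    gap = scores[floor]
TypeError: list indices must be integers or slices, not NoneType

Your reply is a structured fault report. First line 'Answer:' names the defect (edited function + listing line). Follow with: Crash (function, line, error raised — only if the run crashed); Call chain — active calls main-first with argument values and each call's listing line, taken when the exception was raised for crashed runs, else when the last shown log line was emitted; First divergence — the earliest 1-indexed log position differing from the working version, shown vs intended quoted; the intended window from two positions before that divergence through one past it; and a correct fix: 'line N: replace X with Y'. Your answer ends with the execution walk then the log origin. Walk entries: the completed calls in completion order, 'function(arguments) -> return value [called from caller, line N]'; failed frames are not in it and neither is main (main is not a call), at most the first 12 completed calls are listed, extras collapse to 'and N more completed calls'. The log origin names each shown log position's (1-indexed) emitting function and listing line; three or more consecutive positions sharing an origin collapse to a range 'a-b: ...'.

Answer: the defect is in pick_anchor at line 3.
Key observation: Position 4 is the first bad log line: 'match at position None' should read 'match at position 0'.
Crash: locate_pivot, line 11, TypeError.
Call chain: main -> locate_pivot([3, 9, 6, 7, 9], 3) (called at line 27).
First divergence: at position 4 the run shows 'match at position None' where the working version logs 'match at position 0'.
Intended log window:
  2: enter locate_pivot: 5 items against 3
  3: pick_anchor start: n=5 cutoff=3
  4: match at position 0
  5: stage result 9
Execution walk:
  pick_anchor([3, 9, 6, 7, 9], 3) -> None  [called from locate_pivot, line 9]
Log origin:
  1 — main, line 26
  2 — locate_pivot, line 8
  3 — pick_anchor, line 2
  4 — locate_pivot, line 10
A correct fix: line 3: replace `2` with `0`.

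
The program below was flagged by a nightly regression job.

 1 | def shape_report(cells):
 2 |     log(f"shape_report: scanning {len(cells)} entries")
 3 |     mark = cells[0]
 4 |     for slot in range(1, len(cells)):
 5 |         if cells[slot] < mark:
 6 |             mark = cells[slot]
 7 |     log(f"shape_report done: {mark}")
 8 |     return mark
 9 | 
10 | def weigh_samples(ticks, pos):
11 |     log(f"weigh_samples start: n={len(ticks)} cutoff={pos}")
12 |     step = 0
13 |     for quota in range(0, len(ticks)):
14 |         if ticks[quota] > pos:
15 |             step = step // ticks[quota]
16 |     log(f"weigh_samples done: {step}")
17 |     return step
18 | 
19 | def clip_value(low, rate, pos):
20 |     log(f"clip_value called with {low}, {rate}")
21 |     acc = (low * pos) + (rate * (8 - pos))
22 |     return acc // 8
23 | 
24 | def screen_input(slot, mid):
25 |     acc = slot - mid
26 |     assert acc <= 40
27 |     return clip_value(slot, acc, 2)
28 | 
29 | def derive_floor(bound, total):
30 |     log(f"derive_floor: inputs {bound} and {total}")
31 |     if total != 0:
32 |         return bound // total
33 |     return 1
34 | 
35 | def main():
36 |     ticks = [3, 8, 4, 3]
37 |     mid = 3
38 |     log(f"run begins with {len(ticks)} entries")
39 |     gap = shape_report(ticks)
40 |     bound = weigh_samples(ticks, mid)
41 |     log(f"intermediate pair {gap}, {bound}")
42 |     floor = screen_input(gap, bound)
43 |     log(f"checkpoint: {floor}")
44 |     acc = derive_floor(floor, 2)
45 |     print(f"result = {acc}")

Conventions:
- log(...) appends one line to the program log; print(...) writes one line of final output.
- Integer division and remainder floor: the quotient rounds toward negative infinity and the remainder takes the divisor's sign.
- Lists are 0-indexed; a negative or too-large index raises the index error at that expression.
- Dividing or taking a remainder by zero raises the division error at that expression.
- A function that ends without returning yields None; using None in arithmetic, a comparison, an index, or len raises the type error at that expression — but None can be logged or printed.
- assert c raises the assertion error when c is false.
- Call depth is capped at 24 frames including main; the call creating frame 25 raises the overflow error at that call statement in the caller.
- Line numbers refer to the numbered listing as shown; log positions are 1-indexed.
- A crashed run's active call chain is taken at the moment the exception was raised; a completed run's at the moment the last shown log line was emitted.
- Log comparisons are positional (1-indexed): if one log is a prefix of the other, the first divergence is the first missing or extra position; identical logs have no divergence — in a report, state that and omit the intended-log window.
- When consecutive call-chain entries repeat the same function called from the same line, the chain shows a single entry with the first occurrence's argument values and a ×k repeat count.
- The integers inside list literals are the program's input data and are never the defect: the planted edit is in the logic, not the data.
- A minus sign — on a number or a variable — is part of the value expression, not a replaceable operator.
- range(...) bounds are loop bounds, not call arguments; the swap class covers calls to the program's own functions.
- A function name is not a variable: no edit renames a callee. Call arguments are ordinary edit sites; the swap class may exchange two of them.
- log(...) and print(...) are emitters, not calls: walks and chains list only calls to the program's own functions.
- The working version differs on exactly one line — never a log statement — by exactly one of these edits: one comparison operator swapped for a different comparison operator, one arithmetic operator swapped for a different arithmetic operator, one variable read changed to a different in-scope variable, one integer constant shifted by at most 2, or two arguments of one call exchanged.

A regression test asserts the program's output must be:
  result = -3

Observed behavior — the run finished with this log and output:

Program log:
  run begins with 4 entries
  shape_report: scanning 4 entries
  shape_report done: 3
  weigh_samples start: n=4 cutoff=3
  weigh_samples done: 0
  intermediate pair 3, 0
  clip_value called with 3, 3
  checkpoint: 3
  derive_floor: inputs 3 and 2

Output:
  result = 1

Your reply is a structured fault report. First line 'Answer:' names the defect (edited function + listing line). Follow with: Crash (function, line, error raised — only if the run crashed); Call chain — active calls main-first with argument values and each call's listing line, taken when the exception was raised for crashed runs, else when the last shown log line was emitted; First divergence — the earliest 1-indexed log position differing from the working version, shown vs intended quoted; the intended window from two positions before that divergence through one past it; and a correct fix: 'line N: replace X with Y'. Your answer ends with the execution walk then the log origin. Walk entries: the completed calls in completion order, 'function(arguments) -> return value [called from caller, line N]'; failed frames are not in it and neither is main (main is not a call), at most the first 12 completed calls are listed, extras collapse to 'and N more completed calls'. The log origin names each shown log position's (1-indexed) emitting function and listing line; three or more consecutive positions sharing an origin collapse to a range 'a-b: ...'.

Answer: the defect is in weigh_samples at line 15.
The tell: Log line 5 is where behavior first shows: 'weigh_samples done: 0' appears instead of 'weigh_samples done: 12'.
Call chain: main -> derive_floor(3, 2) (called at line 44).
First divergence: at position 5 the run shows 'weigh_samples done: 0' where the working version logs 'weigh_samples done: 12'.
Intended log window:
  3: shape_report done: 3
  4: weigh_samples start: n=4 cutoff=3
  5: weigh_samples done: 12
  6: intermediate pair 3, 12
Execution walk:
  shape_report([3, 8, 4, 3]) -> 3  [called from main, line 39]
  weigh_samples([3, 8, 4, 3], 3) -> 0  [called from main, line 40]
  clip_value(3, 3, 2) -> 3  [called from screen_input, line 27]
  screen_input(3, 0) -> 3  [called from main, line 42]
  derive_floor(3, 2) -> 1  [called from main, line 44]
Log line origins:
  1: from main, line 38
  2: from shape_report, line 2
  3: from shape_report, line 7
  4: from weigh_samples, line 11
  5: from weigh_samples, line 16
  6: from main, line 41
  7: from clip_value, line 20
  8: from main, line 43
  9: from derive_floor, line 30
A correct fix: line 15: replace `//` with `+`.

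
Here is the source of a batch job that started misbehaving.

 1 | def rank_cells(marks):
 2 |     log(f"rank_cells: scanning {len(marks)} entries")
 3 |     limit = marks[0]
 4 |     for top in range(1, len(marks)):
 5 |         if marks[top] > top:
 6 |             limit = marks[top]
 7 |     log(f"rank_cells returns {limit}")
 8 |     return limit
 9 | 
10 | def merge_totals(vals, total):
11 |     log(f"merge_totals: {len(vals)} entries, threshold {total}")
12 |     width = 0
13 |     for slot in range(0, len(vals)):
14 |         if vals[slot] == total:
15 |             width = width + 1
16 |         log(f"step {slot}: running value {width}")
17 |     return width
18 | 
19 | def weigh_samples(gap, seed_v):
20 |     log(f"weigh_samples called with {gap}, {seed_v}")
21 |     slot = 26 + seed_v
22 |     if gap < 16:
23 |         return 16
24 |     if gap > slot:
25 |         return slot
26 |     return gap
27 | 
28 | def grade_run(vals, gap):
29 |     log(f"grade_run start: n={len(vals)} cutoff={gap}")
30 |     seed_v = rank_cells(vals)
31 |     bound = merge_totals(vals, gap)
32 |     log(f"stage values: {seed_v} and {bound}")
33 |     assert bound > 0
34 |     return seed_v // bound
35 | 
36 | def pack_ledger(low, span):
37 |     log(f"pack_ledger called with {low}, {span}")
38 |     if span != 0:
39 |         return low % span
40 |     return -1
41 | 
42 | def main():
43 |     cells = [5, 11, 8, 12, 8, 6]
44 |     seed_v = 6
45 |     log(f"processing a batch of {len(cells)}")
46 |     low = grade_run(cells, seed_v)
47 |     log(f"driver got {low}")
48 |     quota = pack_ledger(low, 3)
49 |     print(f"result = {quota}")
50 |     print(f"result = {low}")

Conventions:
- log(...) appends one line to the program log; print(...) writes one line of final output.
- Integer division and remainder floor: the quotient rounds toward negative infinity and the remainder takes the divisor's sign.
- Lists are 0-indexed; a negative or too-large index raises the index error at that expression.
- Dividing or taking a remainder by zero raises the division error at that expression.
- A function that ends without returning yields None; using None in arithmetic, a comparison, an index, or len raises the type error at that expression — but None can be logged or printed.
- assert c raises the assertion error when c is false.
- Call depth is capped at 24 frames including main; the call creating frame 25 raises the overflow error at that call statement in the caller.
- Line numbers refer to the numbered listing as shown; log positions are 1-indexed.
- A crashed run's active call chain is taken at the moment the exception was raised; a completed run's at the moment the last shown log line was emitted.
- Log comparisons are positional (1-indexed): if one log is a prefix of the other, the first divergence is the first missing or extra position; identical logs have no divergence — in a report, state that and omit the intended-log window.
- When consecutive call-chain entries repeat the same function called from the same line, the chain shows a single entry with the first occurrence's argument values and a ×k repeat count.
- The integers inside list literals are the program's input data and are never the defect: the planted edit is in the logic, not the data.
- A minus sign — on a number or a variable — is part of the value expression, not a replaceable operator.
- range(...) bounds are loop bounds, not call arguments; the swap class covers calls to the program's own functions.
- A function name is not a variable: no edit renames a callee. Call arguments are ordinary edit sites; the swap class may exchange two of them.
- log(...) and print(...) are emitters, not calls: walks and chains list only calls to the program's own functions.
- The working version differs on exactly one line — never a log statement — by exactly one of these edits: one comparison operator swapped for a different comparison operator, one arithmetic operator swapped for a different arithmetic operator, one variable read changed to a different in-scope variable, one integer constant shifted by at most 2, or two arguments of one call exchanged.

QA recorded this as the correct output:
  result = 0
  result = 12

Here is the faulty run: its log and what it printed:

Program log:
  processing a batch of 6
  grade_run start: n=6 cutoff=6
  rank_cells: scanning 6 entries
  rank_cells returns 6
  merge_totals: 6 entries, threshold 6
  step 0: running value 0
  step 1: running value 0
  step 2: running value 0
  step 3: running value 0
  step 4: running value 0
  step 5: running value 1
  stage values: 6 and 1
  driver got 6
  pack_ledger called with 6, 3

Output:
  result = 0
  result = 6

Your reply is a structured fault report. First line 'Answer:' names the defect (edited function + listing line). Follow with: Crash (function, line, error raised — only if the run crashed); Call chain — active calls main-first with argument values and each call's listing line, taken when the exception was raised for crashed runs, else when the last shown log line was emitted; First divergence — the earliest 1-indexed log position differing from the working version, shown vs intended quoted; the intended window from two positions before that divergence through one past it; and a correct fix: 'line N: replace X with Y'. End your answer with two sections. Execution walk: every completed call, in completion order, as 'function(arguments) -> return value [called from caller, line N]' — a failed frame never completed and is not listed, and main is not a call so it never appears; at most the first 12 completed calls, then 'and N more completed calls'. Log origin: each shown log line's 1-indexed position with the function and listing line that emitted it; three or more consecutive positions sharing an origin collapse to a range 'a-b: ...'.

Answer: the defect is in rank_cells at line 5.
The tell: The earliest visible damage is log position 4 — 'rank_cells returns 6' rather than the intended 'rank_cells returns 12'.
Call chain: main -> pack_ledger(6, 3) (called at line 48).
First divergence: position 4; shown 'rank_cells returns 6' vs intended 'rank_cells returns 12'.
Intended log window:
  2: grade_run start: n=6 cutoff=6
  3: rank_cells: scanning 6 entries
  4: rank_cells returns 12
  5: merge_totals: 6 entries, threshold 6
Execution walk:
  rank_cells([5, 11, 8, 12, 8, 6]) -> 6  [called from grade_run, line 30]
  merge_totals([5, 11, 8, 12, 8, 6], 6) -> 1  [called from grade_run, line 31]
  grade_run([5, 11, 8, 12, 8, 6], 6) -> 6  [called from main, line 46]
  pack_ledger(6, 3) -> 0  [called from main, line 48]
Origin of each log line:
  1 — main, line 45
  2 — grade_run, line 29
  3 — rank_cells, line 2
  4 — rank_cells, line 7
  5 — merge_totals, line 11
  6-11 — merge_totals, line 16
  12 — grade_run, line 32
  13 — main, line 47
  14 — pack_ledger, line 37
A correct fix: line 5: replace `marks[top] > top` with `marks[top] > limit`.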